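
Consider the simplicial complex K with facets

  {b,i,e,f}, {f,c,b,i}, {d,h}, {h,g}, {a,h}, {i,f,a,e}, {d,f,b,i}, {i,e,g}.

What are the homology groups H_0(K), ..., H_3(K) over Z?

Fix the vertex order a < b < c < d < e < f < g < h < i and write every simplex with vertices in increasing order. Then dim K = 3 and the simplices of K are:

  0-simplices (9): a, b, c, d, e, f, g, h, i
  1-simplices (20): ae, af, ah, ai, bc, bd, be, bf, bi, cf, ci, df, dh, di, ef, eg, ei, fi, gh, gi
  2-simplices (14): aef, aei, afi, bcf, bci, bdf, bdi, bef, bei, bfi, cfi, dfi, efi, egi
  3-simplices (4): aefi, bcfi, bdfi, befi

so the chain groups are C_0 ≅ Z^9, C_1 ≅ Z^20, C_2 ≅ Z^14, C_3 ≅ Z^4.

The boundary map ∂_1: C_1 → C_0 is given by ∂[p,q] = [q] − [p].
The resulting 9×20 matrix has rank 8, and its Smith normal form has invariant factors (1,1,1,1,1,1,1,1).

∂_2: C_2 → C_1 maps a triangle to the signed sum of its edges. For instance
  ∂bef = ef − bf + be,
  ∂aei = ei − ai + ae.
As a 20×14 matrix over Z this has rank 10, with invariant factors (1,1,1,1,1,1,1,1,1,1).

The boundary map ∂_3: C_3 → C_2 sends each 3-simplex σ to the alternating sum Σ_i (−1)^i (σ with its i-th vertex removed). For instance
  ∂bcfi = cfi − bfi + bci − bcf,
  ∂befi = efi − bfi + bei − bef.
The resulting 14×4 matrix has rank 4, and its Smith normal form has invariant factors (1,1,1,1).

Computing H_k = (kernel of ∂_k) / (image of ∂_{k+1}):

  H_0: rank C_0 − rank ∂_1 = 9 − 8 = 1, and the invariant factors of ∂_1 are all 1, so H_0 ≅ Z.
  H_1: rank ker ∂_1 − rank ∂_2 = (20 − 8) − 10 = 2, and the invariant factors of ∂_2 are all 1, so H_1 ≅ Z^2.
  H_2: rank ker ∂_2 − rank ∂_3 = (14 − 10) − 4 = 0, and the invariant factors of ∂_3 are all 1, so H_2 ≅ 0.
  H_3: rank ker ∂_3 − rank ∂_4 = (4 − 4) − 0 = 0, and there is no ∂_4, so H_3 ≅ 0.

H_0 ≅ Z,  H_1 ≅ Z^2,  H_2 = 0,  H_3 = 0.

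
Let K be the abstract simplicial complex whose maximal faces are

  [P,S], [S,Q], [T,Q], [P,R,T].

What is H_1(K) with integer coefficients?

Fix the vertex order P < Q < R < S < T and write every simplex with vertices in increasing order. Then dim K = 2 and the simplices of K are:

  0-simplices (5): P, Q, R, S, T
  1-simplices (6): PR, PS, PT, QS, QT, RT
  2-simplices (1): PRT

so the chain groups are C_0 ≅ Z^5, C_1 ≅ Z^6, C_2 ≅ Z^1.

∂_1: C_1 → C_0 sends each edge [p,q] (with p < q) to q − p. For instance
  ∂PS = S − P.
The resulting 5×6 matrix has rank 4, and its Smith normal form has invariant factors (1,1,1,1).

The boundary map ∂_2: C_2 → C_1 maps a triangle to the signed sum of its edges. For instance
  ∂PRT = RT − PT + PR.
The resulting 6×1 matrix has rank 1, and its Smith normal form has invariant factors (1).

From H_k ≅ ker(∂_k) / im(∂_{k+1}) we obtain:

  H_1: rank ker ∂_1 − rank ∂_2 = (6 − 4) − 1 = 1, and the invariant factors of ∂_2 are all 1, so H_1 ≅ Z.

H_1 ≅ Z.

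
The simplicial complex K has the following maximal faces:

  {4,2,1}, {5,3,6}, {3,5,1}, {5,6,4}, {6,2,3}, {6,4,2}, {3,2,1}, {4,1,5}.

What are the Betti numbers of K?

Fix the vertex order 1 < 2 < 3 < 4 < 5 < 6 and write every simplex with vertices in increasing order. Then dim K = 2 and the simplices of K are:

  0-simplices (6): [1], [2], [3], [4], [5], [6]
  1-simplices (12): [1,2], [1,3], [1,4], [1,5], [2,3], [2,4], [2,6], [3,5], [3,6], [4,5], [4,6], [5,6]
  2-simplices (8): [1,2,3], [1,2,4], [1,3,5], [1,4,5], [2,3,6], [2,4,6], [3,5,6], [4,5,6]

giving chain groups C_0 ≅ Z^6, C_1 ≅ Z^12, C_2 ≅ Z^8.

Boundary ∂_1: C_1 → C_0 sends each edge [p,q] (with p < q) to q − p.
The 6×12 boundary matrix has rank 5 and Smith normal form diag(1,1,1,1,1).

Boundary ∂_2: C_2 → C_1 acts by ∂[p,q,r] = [q,r] − [p,r] + [p,q]. For instance
  ∂[2,3,6] = [3,6] − [2,6] + [2,3],
  ∂[1,2,4] = [2,4] − [1,4] + [1,2].
The 12×8 boundary matrix has rank 7 and Smith normal form diag(1,1,1,1,1,1,1).

Now H_k = ker ∂_k / im ∂_{k+1}, so:

  H_0: rank C_0 − rank ∂_1 = 6 − 5 = 1, and the invariant factors of ∂_1 are all 1, so H_0 ≅ Z.
  H_1: rank ker ∂_1 − rank ∂_2 = (12 − 5) − 7 = 0, and the invariant factors of ∂_2 are all 1, so H_1 ≅ 0.
  H_2: rank ker ∂_2 − rank ∂_3 = (8 − 7) − 0 = 1, and there is no ∂_3, so H_2 ≅ Z.

Hence the Betti numbers are b_0 = 1, b_1 = 0, b_2 = 1.

b_0 = 1, b_1 = 0, b_2 = 1.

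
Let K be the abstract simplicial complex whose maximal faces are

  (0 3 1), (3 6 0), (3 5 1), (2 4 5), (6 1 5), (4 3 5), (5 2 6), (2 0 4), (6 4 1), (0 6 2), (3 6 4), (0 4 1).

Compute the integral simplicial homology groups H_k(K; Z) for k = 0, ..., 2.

Take the total order 0 < 1 < 2 < 3 < 4 < 5 < 6 on the vertex set. Then K (dimension 2) consists of the simplices:

  0-simplices (7): [0], [1], [2], [3], [4], [5], [6]
  1-simplices (18): [0,1], [0,2], [0,3], [0,4], [0,6], [1,3], [1,4], [1,5], [1,6], [2,4], [2,5], [2,6], [3,4], [3,5], [3,6], [4,5], [4,6], [5,6]
  2-simplices (12): [0,1,3], [0,1,4], [0,2,4], [0,2,6], [0,3,6], [1,3,5], [1,4,6], [1,5,6], [2,4,5], [2,5,6], [3,4,5], [3,4,6]

so the chain groups are C_0 ≅ Z^7, C_1 ≅ Z^18, C_2 ≅ Z^12.

Boundary ∂_1: C_1 → C_0 is given by ∂[p,q] = [q] − [p].
The resulting 7×18 matrix has rank 6, and its Smith normal form has invariant factors (1,1,1,1,1,1).

Boundary ∂_2: C_2 → C_1 maps a triangle to the signed sum of its edges. For instance
  ∂[0,2,4] = [2,4] − [0,4] + [0,2],
  ∂[2,4,5] = [4,5] − [2,5] + [2,4].
This gives a 18×12 integer matrix of rank 12; reducing to Smith normal form yields diagonal entries (1,1,1,1,1,1,1,1,1,1,1,2).

Computing H_k = (kernel of ∂_k) / (image of ∂_{k+1}):

  H_0: rank C_0 − rank ∂_1 = 7 − 6 = 1, and the invariant factors of ∂_1 are all 1, so H_0 ≅ Z.
  H_1: rank ker ∂_1 − rank ∂_2 = (18 − 6) − 12 = 0, and ∂_2 has invariant factor 2 > 1, so H_1 ≅ Z/2Z.
  H_2: rank ker ∂_2 − rank ∂_3 = (12 − 12) − 0 = 0, and there is no ∂_3, so H_2 ≅ 0.

As a check, the Euler characteristic is 7 − 18 + 12 = 1, which agrees with 1 − 0 + 0 = 1.

H_0 ≅ Z,  H_1 ≅ Z/2Z,  H_2 = 0.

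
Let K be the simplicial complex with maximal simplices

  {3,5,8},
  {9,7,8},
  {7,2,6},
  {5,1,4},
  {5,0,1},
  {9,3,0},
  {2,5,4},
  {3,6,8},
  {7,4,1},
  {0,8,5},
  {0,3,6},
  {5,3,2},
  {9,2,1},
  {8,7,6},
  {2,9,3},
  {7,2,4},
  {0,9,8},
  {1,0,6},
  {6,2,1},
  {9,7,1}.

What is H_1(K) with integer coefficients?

Take the total order 0 < 1 < 2 < 3 < 4 < 5 < 6 < 7 < 8 < 9 on the vertex set. Then K (dimension 2) consists of the simplices:

  0-simplices (10): [0], [1], [2], [3], [4], [5], [6], [7], [8], [9]
  1-simplices (30): (30 of them)
  2-simplices (20): (20 of them)

so the chain groups are C_0 ≅ Z^10, C_1 ≅ Z^30, C_2 ≅ Z^20.

Boundary ∂_1: C_1 → C_0 maps an edge to its endpoints' difference, ∂[p,q] = q − p. For instance
  ∂[1,4] = [4] − [1].
The 10×30 boundary matrix has rank 9 and Smith normal form diag(1,1,1,1,1,1,1,1,1).

∂_2: C_2 → C_1 maps a triangle to the signed sum of its edges. For instance
  ∂[1,2,6] = [2,6] − [1,6] + [1,2],
  ∂[2,4,5] = [4,5] − [2,5] + [2,4].
As a 30×20 matrix over Z this has rank 20, with invariant factors (1,1,1,1,1,1,1,1,1,1,1,1,1,1,1,1,1,1,1,2).

From H_k ≅ ker(∂_k) / im(∂_{k+1}) we obtain:

  H_1: rank ker ∂_1 − rank ∂_2 = (30 − 9) − 20 = 1, and ∂_2 has invariant factor 2 > 1, so H_1 = Z ⊕ Z/2Z.

H_1 = Z ⊕ Z/2Z.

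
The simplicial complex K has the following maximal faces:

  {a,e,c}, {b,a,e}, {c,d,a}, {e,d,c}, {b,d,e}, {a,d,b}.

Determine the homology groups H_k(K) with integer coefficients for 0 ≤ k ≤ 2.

Order the vertices as a < b < c < d < e. Listing each simplex with vertices in this order, K has dimension 2 with simplices:

  0-simplices (5): a, b, c, d, e
  1-simplices (9): ab, ac, ad, ae, bd, be, cd, ce, de
  2-simplices (6): abd, abe, acd, ace, bde, cde

giving chain groups C_0 ≅ Z^5, C_1 ≅ Z^9, C_2 ≅ Z^6.

Boundary ∂_1: C_1 → C_0 maps an edge to its endpoints' difference, ∂[p,q] = q − p.
This gives a 5×9 integer matrix of rank 4; reducing to Smith normal form yields diagonal entries (1,1,1,1).

∂_2: C_2 → C_1 acts by ∂[p,q,r] = [q,r] − [p,r] + [p,q]. For instance
  ∂acd = cd − ad + ac,
  ∂abe = be − ae + ab.
This gives a 9×6 integer matrix of rank 5; reducing to Smith normal form yields diagonal entries (1,1,1,1,1).

Reading off H_k = ker ∂_k / im ∂_{k+1}:

  H_0: rank C_0 − rank ∂_1 = 5 − 4 = 1, and the invariant factors of ∂_1 are all 1, so H_0 ≅ Z.
  H_1: rank ker ∂_1 − rank ∂_2 = (9 − 4) − 5 = 0, and the invariant factors of ∂_2 are all 1, so H_1 ≅ 0.
  H_2: rank ker ∂_2 − rank ∂_3 = (6 − 5) − 0 = 1, and there is no ∂_3, so H_2 ≅ Z.

As a check, the Euler characteristic is 5 − 9 + 6 = 2, which agrees with 1 − 0 + 1 = 2.

H_0 ≅ Z,  H_1 = 0,  H_2 ≅ Z.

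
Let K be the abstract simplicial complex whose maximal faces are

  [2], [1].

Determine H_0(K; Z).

Order the vertices as 1 < 2. Listing each simplex with vertices in this order, K has dimension 0 with simplices:

  0-simplices (2): [1], [2]

giving chain groups C_0 ≅ Z^2.

Reading off H_k = ker ∂_k / im ∂_{k+1}:

  H_0: rank C_0 − rank ∂_1 = 2 − 0 = 2, and there is no ∂_1, so H_0 ≅ Z^2.

(K is a triangulation of a set of 2 points.)

H_0 = Z^2.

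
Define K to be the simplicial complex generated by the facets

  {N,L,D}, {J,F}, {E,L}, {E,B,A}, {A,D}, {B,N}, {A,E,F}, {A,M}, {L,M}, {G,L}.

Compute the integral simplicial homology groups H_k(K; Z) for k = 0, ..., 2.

Take the total order A < B < D < E < F < G < J < L < M < N on the vertex set. Then K (dimension 2) consists of the simplices:

  0-simplices (10): A, B, D, E, F, G, J, L, M, N
  1-simplices (15): AB, AD, AE, AF, AM, BE, BN, DL, DN, EF, EL, FJ, GL, LM, LN
  2-simplices (3): ABE, AEF, DLN

giving chain groups C_0 ≅ Z^10, C_1 ≅ Z^15, C_2 ≅ Z^3.

∂_1: C_1 → C_0 maps an edge to its endpoints' difference, ∂[p,q] = q − p. For instance
  ∂BN = N − B.
The 10×15 boundary matrix has rank 9 and Smith normal form diag(1,1,1,1,1,1,1,1,1).

∂_2: C_2 → C_1 maps a triangle to the signed sum of its edges. For instance
  ∂AEF = EF − AF + AE,
  ∂DLN = LN − DN + DL.
The 15×3 boundary matrix has rank 3 and Smith normal form diag(1,1,1).

Computing H_k = (kernel of ∂_k) / (image of ∂_{k+1}):

  H_0: rank C_0 − rank ∂_1 = 10 − 9 = 1, and the invariant factors of ∂_1 are all 1, so H_0 = Z.
  H_1: rank ker ∂_1 − rank ∂_2 = (15 − 9) − 3 = 3, and the invariant factors of ∂_2 are all 1, so H_1 = Z^3.
  H_2: rank ker ∂_2 − rank ∂_3 = (3 − 3) − 0 = 0, and there is no ∂_3, so H_2 = 0.

H_0 ≅ Z,  H_1 ≅ Z^3,  H_2 = 0.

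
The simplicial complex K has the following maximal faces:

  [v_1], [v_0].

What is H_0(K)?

K has 2 vertices.
rank ∂_0 = 0, rank ∂_1 = 0 ⇒ b_0 = 2 − 0 − 0 = 2. So H_0 = Z^2.

H_0 ≅ Z^2.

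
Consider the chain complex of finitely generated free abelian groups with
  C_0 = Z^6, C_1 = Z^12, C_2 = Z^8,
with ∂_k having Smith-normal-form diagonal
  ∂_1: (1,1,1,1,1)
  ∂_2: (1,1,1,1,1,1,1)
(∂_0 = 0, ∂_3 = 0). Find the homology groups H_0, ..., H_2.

H_0 = Z,  H_1 = 0,  H_2 = Z.

H_0: b_0 = 6 − 0 − 5 = 1; torsion from ∂_1 factors > 1: none. So H_0 = Z.
H_1: b_1 = 12 − 5 − 7 = 0; torsion from ∂_2 factors > 1: none. So H_1 = 0.
H_2: b_2 = 8 − 7 − 0 = 1; torsion from ∂_3 factors > 1: none. So H_2 = Z.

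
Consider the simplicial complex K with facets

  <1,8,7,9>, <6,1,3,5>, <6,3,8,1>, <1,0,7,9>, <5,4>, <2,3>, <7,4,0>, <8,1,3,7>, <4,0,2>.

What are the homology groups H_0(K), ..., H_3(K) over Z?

Fix the vertex order 0 < 1 < 2 < 3 < 4 < 5 < 6 < 7 < 8 < 9 and write every simplex with vertices in increasing order. Then dim K = 3 and the simplices of K are:

  0-simplices (10): [0], [1], [2], [3], [4], [5], [6], [7], [8], [9]
  1-simplices (24): (24 of them)
  2-simplices (18): [0,1,7], [0,1,9], [0,2,4], [0,4,7], [0,7,9], [1,3,5], [1,3,6], [1,3,7], [1,3,8], [1,5,6], [1,6,8], [1,7,8], [1,7,9], [1,8,9], [3,5,6], [3,6,8], [3,7,8], [7,8,9]
  3-simplices (5): [0,1,7,9], [1,3,5,6], [1,3,6,8], [1,3,7,8], [1,7,8,9]

Hence C_0 ≅ Z^10, C_1 ≅ Z^24, C_2 ≅ Z^18, C_3 ≅ Z^5.

The boundary map ∂_1: C_1 → C_0 is given by ∂[p,q] = [q] − [p].
The resulting 10×24 matrix has rank 9, and its Smith normal form has invariant factors (1,1,1,1,1,1,1,1,1).

The boundary map ∂_2: C_2 → C_1 acts by ∂[p,q,r] = [q,r] − [p,r] + [p,q]. For instance
  ∂[3,6,8] = [6,8] − [3,8] + [3,6],
  ∂[0,1,7] = [1,7] − [0,7] + [0,1].
This gives a 24×18 integer matrix of rank 13; reducing to Smith normal form yields diagonal entries (1,1,1,1,1,1,1,1,1,1,1,1,1).

Boundary ∂_3: C_3 → C_2 sends each 3-simplex σ to the alternating sum Σ_i (−1)^i (σ with its i-th vertex removed). For instance
  ∂[1,3,5,6] = [3,5,6] − [1,5,6] + [1,3,6] − [1,3,5],
  ∂[1,3,6,8] = [3,6,8] − [1,6,8] + [1,3,8] − [1,3,6].
This gives a 18×5 integer matrix of rank 5; reducing to Smith normal form yields diagonal entries (1,1,1,1,1).

Computing H_k = (kernel of ∂_k) / (image of ∂_{k+1}):

  H_0: rank C_0 − rank ∂_1 = 10 − 9 = 1, and the invariant factors of ∂_1 are all 1, so H_0 = Z.
  H_1: rank ker ∂_1 − rank ∂_2 = (24 − 9) − 13 = 2, and the invariant factors of ∂_2 are all 1, so H_1 = Z^2.
  H_2: rank ker ∂_2 − rank ∂_3 = (18 − 13) − 5 = 0, and the invariant factors of ∂_3 are all 1, so H_2 = 0.
  H_3: rank ker ∂_3 − rank ∂_4 = (5 − 5) − 0 = 0, and there is no ∂_4, so H_3 = 0.

H_0 = Z,  H_1 = Z^2,  H_2 = 0,  H_3 = 0.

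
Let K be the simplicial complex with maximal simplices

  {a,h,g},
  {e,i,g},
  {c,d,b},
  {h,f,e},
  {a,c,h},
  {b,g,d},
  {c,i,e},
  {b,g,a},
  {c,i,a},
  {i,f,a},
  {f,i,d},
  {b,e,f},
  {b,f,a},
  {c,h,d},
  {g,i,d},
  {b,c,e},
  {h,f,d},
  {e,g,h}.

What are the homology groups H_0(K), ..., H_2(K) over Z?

H_0 = Z,  H_1 = Z^2,  H_2 = Z.

Take the total order a < b < c < d < e < f < g < h < i on the vertex set. Then K (dimension 2) consists of the simplices:

  0-simplices (9): a, b, c, d, e, f, g, h, i
  1-simplices (27): ab, ac, af, ag, ah, ai, bc, bd, be, bf, bg, cd, ce, ch, ci, df, dg, dh, di, ef, eg, eh, ei, fh, fi, gh, gi
  2-simplices (18): abf, abg, ach, aci, afi, agh, bcd, bce, bdg, bef, cdh, cei, dfh, dfi, dgi, efh, egh, egi

Hence C_0 ≅ Z^9, C_1 ≅ Z^27, C_2 ≅ Z^18.

The boundary map ∂_1: C_1 → C_0 is given by ∂[p,q] = [q] − [p]. For instance
  ∂dh = h − d.
This gives a 9×27 integer matrix of rank 8; reducing to Smith normal form yields diagonal entries (1,1,1,1,1,1,1,1).

Boundary ∂_2: C_2 → C_1 acts by ∂[p,q,r] = [q,r] − [p,r] + [p,q]. For instance
  ∂abf = bf − af + ab,
  ∂dgi = gi − di + dg.
As a 27×18 matrix over Z this has rank 17, with invariant factors (1,1,1,1,1,1,1,1,1,1,1,1,1,1,1,1,1).

Now H_k = ker ∂_k / im ∂_{k+1}, so:

  H_0: rank C_0 − rank ∂_1 = 9 − 8 = 1, and the invariant factors of ∂_1 are all 1, so H_0 ≅ Z.
  H_1: rank ker ∂_1 − rank ∂_2 = (27 − 8) − 17 = 2, and the invariant factors of ∂_2 are all 1, so H_1 ≅ Z^2.
  H_2: rank ker ∂_2 − rank ∂_3 = (18 − 17) − 0 = 1, and there is no ∂_3, so H_2 ≅ Z.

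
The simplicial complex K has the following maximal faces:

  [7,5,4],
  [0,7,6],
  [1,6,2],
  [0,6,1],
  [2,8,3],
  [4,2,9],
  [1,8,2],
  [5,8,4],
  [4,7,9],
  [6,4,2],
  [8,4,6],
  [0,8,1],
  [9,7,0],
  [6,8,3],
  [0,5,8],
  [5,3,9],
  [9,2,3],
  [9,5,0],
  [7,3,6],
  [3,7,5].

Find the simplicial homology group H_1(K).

Take the total order 0 < 1 < 2 < 3 < 4 < 5 < 6 < 7 < 8 < 9 on the vertex set. Then K (dimension 2) consists of the simplices:

  0-simplices (10): [0], [1], [2], [3], [4], [5], [6], [7], [8], [9]
  1-simplices (30): (30 of them)
  2-simplices (20): (20 of them)

giving chain groups C_0 ≅ Z^10, C_1 ≅ Z^30, C_2 ≅ Z^20.

∂_1: C_1 → C_0 maps an edge to its endpoints' difference, ∂[p,q] = q − p.
The resulting 10×30 matrix has rank 9, and its Smith normal form has invariant factors (1,1,1,1,1,1,1,1,1).

Boundary ∂_2: C_2 → C_1 acts by ∂[p,q,r] = [q,r] − [p,r] + [p,q]. For instance
  ∂[1,2,6] = [2,6] − [1,6] + [1,2],
  ∂[1,2,8] = [2,8] − [1,8] + [1,2].
As a 30×20 matrix over Z this has rank 20, with invariant factors (1,1,1,1,1,1,1,1,1,1,1,1,1,1,1,1,1,1,1,2).

From H_k ≅ ker(∂_k) / im(∂_{k+1}) we obtain:

  H_1: rank ker ∂_1 − rank ∂_2 = (30 − 9) − 20 = 1, and ∂_2 has invariant factor 2 > 1, so H_1 ≅ Z ⊕ Z/2.

H_1 ≅ Z ⊕ Z/2.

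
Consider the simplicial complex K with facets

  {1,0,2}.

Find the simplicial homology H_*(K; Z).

K has 3 vertices, 3 edges, 1 triangle.
rank ∂_0 = 0, rank ∂_1 = 2 ⇒ b_0 = 3 − 0 − 2 = 1; all invariant factors of ∂_1 are 1 so no torsion. So H_0 = Z.
rank ∂_1 = 2, rank ∂_2 = 1 ⇒ b_1 = 3 − 2 − 1 = 0; all invariant factors of ∂_2 are 1 so no torsion. So H_1 = 0.
rank ∂_2 = 1, rank ∂_3 = 0 ⇒ b_2 = 1 − 1 − 0 = 0. So H_2 = 0.

H_0 = Z,  H_1 = 0,  H_2 = 0.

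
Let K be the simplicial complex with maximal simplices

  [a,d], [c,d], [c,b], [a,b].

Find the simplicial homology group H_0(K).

We work with the vertex ordering a < b < c < d. The simplices of K, each written with vertices in increasing order, are:

  0-simplices (4): a, b, c, d
  1-simplices (4): ab, ad, bc, cd

giving chain groups C_0 ≅ Z^4, C_1 ≅ Z^4.

Boundary ∂_1: C_1 → C_0 is given by ∂[p,q] = [q] − [p].
The resulting 4×4 matrix has rank 3, and its Smith normal form has invariant factors (1,1,1).

Reading off H_k = ker ∂_k / im ∂_{k+1}:

  H_0: rank C_0 − rank ∂_1 = 4 − 3 = 1, and the invariant factors of ∂_1 are all 1, so H_0 ≅ Z.

H_0 ≅ Z.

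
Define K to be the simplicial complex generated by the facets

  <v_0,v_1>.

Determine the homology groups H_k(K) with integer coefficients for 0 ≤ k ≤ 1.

H_0 = Z,  H_1 = 0.

We work with the vertex ordering v_0 < v_1. The simplices of K, each written with vertices in increasing order, are:

  0-simplices (2): [v_0], [v_1]
  1-simplices (1): [v_0,v_1]

giving chain groups C_0 ≅ Z^2, C_1 ≅ Z^1.

The boundary map ∂_1: C_1 → C_0 sends each edge [p,q] (with p < q) to q − p.
As a 2×1 matrix over Z this has rank 1, with invariant factors (1).

Reading off H_k = ker ∂_k / im ∂_{k+1}:

  H_0: rank C_0 − rank ∂_1 = 2 − 1 = 1, and the invariant factors of ∂_1 are all 1, so H_0 = Z.
  H_1: rank ker ∂_1 − rank ∂_2 = (1 − 1) − 0 = 0, and there is no ∂_2, so H_1 = 0.

As a check, the Euler characteristic is 2 − 1 = 1, which agrees with 1 − 0 = 1.
(K is a triangulation of the 1-simplex.)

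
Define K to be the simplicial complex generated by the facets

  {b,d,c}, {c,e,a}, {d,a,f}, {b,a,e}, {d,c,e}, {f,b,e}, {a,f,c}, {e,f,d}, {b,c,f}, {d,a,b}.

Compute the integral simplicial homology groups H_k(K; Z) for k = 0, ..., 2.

H_0 = Z,  H_1 = Z/2Z,  H_2 = 0.

K has 6 vertices, 15 edges, 10 triangles.
rank ∂_0 = 0, rank ∂_1 = 5 ⇒ b_0 = 6 − 0 − 5 = 1; all invariant factors of ∂_1 are 1 so no torsion. So H_0 ≅ Z.
rank ∂_1 = 5, rank ∂_2 = 10 ⇒ b_1 = 15 − 5 − 10 = 0; ∂_2 has invariant factor(s) [2] giving torsion. So H_1 ≅ Z/2Z.
rank ∂_2 = 10, rank ∂_3 = 0 ⇒ b_2 = 10 − 10 − 0 = 0. So H_2 ≅ 0.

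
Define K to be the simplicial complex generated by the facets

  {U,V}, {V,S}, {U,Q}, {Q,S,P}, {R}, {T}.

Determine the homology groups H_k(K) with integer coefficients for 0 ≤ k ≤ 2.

H_0 ≅ Z^3,  H_1 ≅ Z,  H_2 = 0.

Order the vertices as P < Q < R < S < T < U < V. Listing each simplex with vertices in this order, K has dimension 2 with simplices:

  0-simplices (7): P, Q, R, S, T, U, V
  1-simplices (6): PQ, PS, QS, QU, SV, UV
  2-simplices (1): PQS

Hence C_0 ≅ Z^7, C_1 ≅ Z^6, C_2 ≅ Z^1.

The boundary map ∂_1: C_1 → C_0 maps an edge to its endpoints' difference, ∂[p,q] = q − p.
As a 7×6 matrix over Z this has rank 4, with invariant factors (1,1,1,1).

The boundary map ∂_2: C_2 → C_1 maps a triangle to the signed sum of its edges. For instance
  ∂PQS = QS − PS + PQ.
The resulting 6×1 matrix has rank 1, and its Smith normal form has invariant factors (1).

From H_k ≅ ker(∂_k) / im(∂_{k+1}) we obtain:

  H_0: rank C_0 − rank ∂_1 = 7 − 4 = 3, and the invariant factors of ∂_1 are all 1, so H_0 ≅ Z^3.
  H_1: rank ker ∂_1 − rank ∂_2 = (6 − 4) − 1 = 1, and the invariant factors of ∂_2 are all 1, so H_1 ≅ Z.
  H_2: rank ker ∂_2 − rank ∂_3 = (1 − 1) − 0 = 0, and there is no ∂_3, so H_2 ≅ 0.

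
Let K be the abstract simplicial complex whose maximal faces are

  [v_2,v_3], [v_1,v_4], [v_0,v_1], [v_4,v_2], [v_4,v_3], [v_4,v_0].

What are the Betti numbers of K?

Order the vertices as v_0 < v_1 < v_2 < v_3 < v_4. Listing each simplex with vertices in this order, K has dimension 1 with simplices:

  0-simplices (5): [v_0], [v_1], [v_2], [v_3], [v_4]
  1-simplices (6): [v_0,v_1], [v_0,v_4], [v_1,v_4], [v_2,v_3], [v_2,v_4], [v_3,v_4]

so the chain groups are C_0 ≅ Z^5, C_1 ≅ Z^6.

∂_1: C_1 → C_0 maps an edge to its endpoints' difference, ∂[p,q] = q − p. For instance
  ∂[v_2,v_3] = [v_3] − [v_2].
As a 5×6 matrix over Z this has rank 4, with invariant factors (1,1,1,1).

Computing H_k = (kernel of ∂_k) / (image of ∂_{k+1}):

  H_0: rank C_0 − rank ∂_1 = 5 − 4 = 1, and the invariant factors of ∂_1 are all 1, so H_0 = Z.
  H_1: rank ker ∂_1 − rank ∂_2 = (6 − 4) − 0 = 2, and there is no ∂_2, so H_1 = Z^2.

As a check, the Euler characteristic is 5 − 6 = -1, which agrees with 1 − 2 = -1.

Hence the Betti numbers are b_0 = 1, b_1 = 2.

b_0 = 1, b_1 = 2.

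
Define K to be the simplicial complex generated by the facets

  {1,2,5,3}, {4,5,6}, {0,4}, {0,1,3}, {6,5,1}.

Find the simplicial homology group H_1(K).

H_1 ≅ Z.

K has 7 vertices, 13 edges, 7 triangles, 1 3-simplex.
rank ∂_1 = 6, rank ∂_2 = 6 ⇒ b_1 = 13 − 6 − 6 = 1; all invariant factors of ∂_2 are 1 so no torsion. So H_1 = Z.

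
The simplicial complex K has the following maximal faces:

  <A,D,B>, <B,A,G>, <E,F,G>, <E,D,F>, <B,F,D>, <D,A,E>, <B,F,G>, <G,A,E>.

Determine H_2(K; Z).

Take the total order A < B < D < E < F < G on the vertex set. Then K (dimension 2) consists of the simplices:

  0-simplices (6): A, B, D, E, F, G
  1-simplices (12): AB, AD, AE, AG, BD, BF, BG, DE, DF, EF, EG, FG
  2-simplices (8): ABD, ABG, ADE, AEG, BDF, BFG, DEF, EFG

Hence C_0 ≅ Z^6, C_1 ≅ Z^12, C_2 ≅ Z^8.

The boundary map ∂_1: C_1 → C_0 maps an edge to its endpoints' difference, ∂[p,q] = q − p.
As a 6×12 matrix over Z this has rank 5, with invariant factors (1,1,1,1,1).

Boundary ∂_2: C_2 → C_1 sends each 2-simplex [p,q,r] to [q,r] − [p,r] + [p,q]. For instance
  ∂EFG = FG − EG + EF,
  ∂BFG = FG − BG + BF.
The 12×8 boundary matrix has rank 7 and Smith normal form diag(1,1,1,1,1,1,1).

Computing H_k = (kernel of ∂_k) / (image of ∂_{k+1}):

  H_2: rank ker ∂_2 − rank ∂_3 = (8 − 7) − 0 = 1, and there is no ∂_3, so H_2 ≅ Z.

H_2 ≅ Z.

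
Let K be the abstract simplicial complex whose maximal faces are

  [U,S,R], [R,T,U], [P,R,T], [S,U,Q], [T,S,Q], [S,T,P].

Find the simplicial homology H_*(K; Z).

Order the vertices as P < Q < R < S < T < U. Listing each simplex with vertices in this order, K has dimension 2 with simplices:

  0-simplices (6): P, Q, R, S, T, U
  1-simplices (12): PR, PS, PT, QS, QT, QU, RS, RT, RU, ST, SU, TU
  2-simplices (6): PRT, PST, QST, QSU, RSU, RTU

giving chain groups C_0 ≅ Z^6, C_1 ≅ Z^12, C_2 ≅ Z^6.

Boundary ∂_1: C_1 → C_0 maps an edge to its endpoints' difference, ∂[p,q] = q − p.
The 6×12 boundary matrix has rank 5 and Smith normal form diag(1,1,1,1,1).

Boundary ∂_2: C_2 → C_1 acts by ∂[p,q,r] = [q,r] − [p,r] + [p,q]. For instance
  ∂PRT = RT − PT + PR,
  ∂RTU = TU − RU + RT.
This gives a 12×6 integer matrix of rank 6; reducing to Smith normal form yields diagonal entries (1,1,1,1,1,1).

From H_k ≅ ker(∂_k) / im(∂_{k+1}) we obtain:

  H_0: rank C_0 − rank ∂_1 = 6 − 5 = 1, and the invariant factors of ∂_1 are all 1, so H_0 ≅ Z.
  H_1: rank ker ∂_1 − rank ∂_2 = (12 − 5) − 6 = 1, and the invariant factors of ∂_2 are all 1, so H_1 ≅ Z.
  H_2: rank ker ∂_2 − rank ∂_3 = (6 − 6) − 0 = 0, and there is no ∂_3, so H_2 ≅ 0.

As a check, the Euler characteristic is 6 − 12 + 6 = 0, which agrees with 1 − 1 + 0 = 0.

H_0 ≅ Z,  H_1 ≅ Z,  H_2 = 0.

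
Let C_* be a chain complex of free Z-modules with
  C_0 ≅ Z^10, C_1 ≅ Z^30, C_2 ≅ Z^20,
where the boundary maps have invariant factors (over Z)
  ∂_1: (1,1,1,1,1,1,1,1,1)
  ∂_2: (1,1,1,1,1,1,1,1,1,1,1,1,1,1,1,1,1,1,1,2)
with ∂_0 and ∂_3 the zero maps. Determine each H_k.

H_0: b_0 = 10 − 0 − 9 = 1; torsion from ∂_1 factors > 1: none. So H_0 ≅ Z.
H_1: b_1 = 30 − 9 − 20 = 1; torsion from ∂_2 factors > 1: [2]. So H_1 ≅ Z ⊕ Z/2.
H_2: b_2 = 20 − 20 − 0 = 0; torsion from ∂_3 factors > 1: none. So H_2 ≅ 0.

H_0 ≅ Z,  H_1 ≅ Z ⊕ Z/2,  H_2 = 0.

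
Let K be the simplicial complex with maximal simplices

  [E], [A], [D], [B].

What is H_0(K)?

H_0 = Z^4.

Order the vertices as A < B < D < E. Listing each simplex with vertices in this order, K has dimension 0 with simplices:

  0-simplices (4): A, B, D, E

so the chain groups are C_0 ≅ Z^4.

Computing H_k = (kernel of ∂_k) / (image of ∂_{k+1}):

  H_0: rank C_0 − rank ∂_1 = 4 − 0 = 4, and there is no ∂_1, so H_0 = Z^4.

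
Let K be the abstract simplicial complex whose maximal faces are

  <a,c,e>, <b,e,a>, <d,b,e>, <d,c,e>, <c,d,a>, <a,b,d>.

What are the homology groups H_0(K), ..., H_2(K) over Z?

K has 5 vertices, 9 edges, 6 triangles.
rank ∂_0 = 0, rank ∂_1 = 4 ⇒ b_0 = 5 − 0 − 4 = 1; all invariant factors of ∂_1 are 1 so no torsion. So H_0 ≅ Z.
rank ∂_1 = 4, rank ∂_2 = 5 ⇒ b_1 = 9 − 4 − 5 = 0; all invariant factors of ∂_2 are 1 so no torsion. So H_1 ≅ 0.
rank ∂_2 = 5, rank ∂_3 = 0 ⇒ b_2 = 6 − 5 − 0 = 1. So H_2 ≅ Z.

H_0 ≅ Z,  H_1 = 0,  H_2 ≅ Z.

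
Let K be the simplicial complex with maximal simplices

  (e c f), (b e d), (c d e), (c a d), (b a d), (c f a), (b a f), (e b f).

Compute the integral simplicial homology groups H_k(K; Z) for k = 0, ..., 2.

Take the total order a < b < c < d < e < f on the vertex set. Then K (dimension 2) consists of the simplices:

  0-simplices (6): a, b, c, d, e, f
  1-simplices (12): ab, ac, ad, af, bd, be, bf, cd, ce, cf, de, ef
  2-simplices (8): abd, abf, acd, acf, bde, bef, cde, cef

so the chain groups are C_0 ≅ Z^6, C_1 ≅ Z^12, C_2 ≅ Z^8.

∂_1: C_1 → C_0 maps an edge to its endpoints' difference, ∂[p,q] = q − p. For instance
  ∂ac = c − a.
The 6×12 boundary matrix has rank 5 and Smith normal form diag(1,1,1,1,1).

∂_2: C_2 → C_1 sends each 2-simplex [p,q,r] to [q,r] − [p,r] + [p,q]. For instance
  ∂bef = ef − bf + be,
  ∂cef = ef − cf + ce.
As a 12×8 matrix over Z this has rank 7, with invariant factors (1,1,1,1,1,1,1).

From H_k ≅ ker(∂_k) / im(∂_{k+1}) we obtain:

  H_0: rank C_0 − rank ∂_1 = 6 − 5 = 1, and the invariant factors of ∂_1 are all 1, so H_0 = Z.
  H_1: rank ker ∂_1 − rank ∂_2 = (12 − 5) − 7 = 0, and the invariant factors of ∂_2 are all 1, so H_1 = 0.
  H_2: rank ker ∂_2 − rank ∂_3 = (8 − 7) − 0 = 1, and there is no ∂_3, so H_2 = Z.

H_0 = Z,  H_1 = 0,  H_2 = Z.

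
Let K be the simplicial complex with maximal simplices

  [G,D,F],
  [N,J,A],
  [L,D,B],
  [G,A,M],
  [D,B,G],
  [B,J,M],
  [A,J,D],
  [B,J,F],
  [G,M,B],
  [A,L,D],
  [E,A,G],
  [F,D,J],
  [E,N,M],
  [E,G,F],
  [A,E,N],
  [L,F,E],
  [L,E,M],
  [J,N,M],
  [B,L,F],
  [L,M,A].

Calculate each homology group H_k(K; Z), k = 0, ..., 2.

We work with the vertex ordering A < B < D < E < F < G < J < L < M < N. The simplices of K, each written with vertices in increasing order, are:

  0-simplices (10): A, B, D, E, F, G, J, L, M, N
  1-simplices (30): AD, AE, AG, AJ, AL, AM, AN, BD, BF, BG, BJ, BL, BM, DF, DG, DJ, DL, EF, EG, EL, EM, EN, FG, FJ, FL, GM, JM, JN, LM, MN
  2-simplices (20): ADJ, ADL, AEG, AEN, AGM, AJN, ALM, BDG, BDL, BFJ, BFL, BGM, BJM, DFG, DFJ, EFG, EFL, ELM, EMN, JMN

so the chain groups are C_0 ≅ Z^10, C_1 ≅ Z^30, C_2 ≅ Z^20.

∂_1: C_1 → C_0 maps an edge to its endpoints' difference, ∂[p,q] = q − p.
As a 10×30 matrix over Z this has rank 9, with invariant factors (1,1,1,1,1,1,1,1,1).

Boundary ∂_2: C_2 → C_1 maps a triangle to the signed sum of its edges. For instance
  ∂AJN = JN − AN + AJ,
  ∂ALM = LM − AM + AL.
This gives a 30×20 integer matrix of rank 20; reducing to Smith normal form yields diagonal entries (1,1,1,1,1,1,1,1,1,1,1,1,1,1,1,1,1,1,1,2).

Computing H_k = (kernel of ∂_k) / (image of ∂_{k+1}):

  H_0: rank C_0 − rank ∂_1 = 10 − 9 = 1, and the invariant factors of ∂_1 are all 1, so H_0 = Z.
  H_1: rank ker ∂_1 − rank ∂_2 = (30 − 9) − 20 = 1, and ∂_2 has invariant factor 2 > 1, so H_1 = Z ⊕ Z/2.
  H_2: rank ker ∂_2 − rank ∂_3 = (20 − 20) − 0 = 0, and there is no ∂_3, so H_2 = 0.

H_0 ≅ Z,  H_1 ≅ Z ⊕ Z/2,  H_2 = 0.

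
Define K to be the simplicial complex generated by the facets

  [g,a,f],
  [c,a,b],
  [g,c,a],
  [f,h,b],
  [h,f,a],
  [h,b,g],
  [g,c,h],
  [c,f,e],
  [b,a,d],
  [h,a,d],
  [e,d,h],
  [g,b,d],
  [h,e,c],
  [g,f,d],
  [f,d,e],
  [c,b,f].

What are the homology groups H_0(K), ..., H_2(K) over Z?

K has 8 vertices, 24 edges, 16 triangles.
rank ∂_0 = 0, rank ∂_1 = 7 ⇒ b_0 = 8 − 0 − 7 = 1; all invariant factors of ∂_1 are 1 so no torsion. So H_0 ≅ Z.
rank ∂_1 = 7, rank ∂_2 = 15 ⇒ b_1 = 24 − 7 − 15 = 2; all invariant factors of ∂_2 are 1 so no torsion. So H_1 ≅ Z^2.
rank ∂_2 = 15, rank ∂_3 = 0 ⇒ b_2 = 16 − 15 − 0 = 1. So H_2 ≅ Z.

H_0 ≅ Z,  H_1 ≅ Z^2,  H_2 ≅ Z.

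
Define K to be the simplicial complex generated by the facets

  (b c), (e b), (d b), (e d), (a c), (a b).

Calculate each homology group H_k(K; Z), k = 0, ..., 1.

Take the total order a < b < c < d < e on the vertex set. Then K (dimension 1) consists of the simplices:

  0-simplices (5): a, b, c, d, e
  1-simplices (6): ab, ac, bc, bd, be, de

giving chain groups C_0 ≅ Z^5, C_1 ≅ Z^6.

Boundary ∂_1: C_1 → C_0 maps an edge to its endpoints' difference, ∂[p,q] = q − p. For instance
  ∂be = e − b.
This gives a 5×6 integer matrix of rank 4; reducing to Smith normal form yields diagonal entries (1,1,1,1).

Computing H_k = (kernel of ∂_k) / (image of ∂_{k+1}):

  H_0: rank C_0 − rank ∂_1 = 5 − 4 = 1, and the invariant factors of ∂_1 are all 1, so H_0 ≅ Z.
  H_1: rank ker ∂_1 − rank ∂_2 = (6 − 4) − 0 = 2, and there is no ∂_2, so H_1 ≅ Z^2.

As a check, the Euler characteristic is 5 − 6 = -1, which agrees with 1 − 2 = -1.

H_0 = Z,  H_1 = Z^2.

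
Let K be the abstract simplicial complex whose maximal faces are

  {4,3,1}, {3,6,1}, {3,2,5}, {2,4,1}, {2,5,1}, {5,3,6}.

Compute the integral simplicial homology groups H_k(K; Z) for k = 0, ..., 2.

Take the total order 1 < 2 < 3 < 4 < 5 < 6 on the vertex set. Then K (dimension 2) consists of the simplices:

  0-simplices (6): [1], [2], [3], [4], [5], [6]
  1-simplices (12): [1,2], [1,3], [1,4], [1,5], [1,6], [2,3], [2,4], [2,5], [3,4], [3,5], [3,6], [5,6]
  2-simplices (6): [1,2,4], [1,2,5], [1,3,4], [1,3,6], [2,3,5], [3,5,6]

so the chain groups are C_0 ≅ Z^6, C_1 ≅ Z^12, C_2 ≅ Z^6.

The boundary map ∂_1: C_1 → C_0 sends each edge [p,q] (with p < q) to q − p.
The 6×12 boundary matrix has rank 5 and Smith normal form diag(1,1,1,1,1).

∂_2: C_2 → C_1 maps a triangle to the signed sum of its edges. For instance
  ∂[1,2,4] = [2,4] − [1,4] + [1,2],
  ∂[1,3,6] = [3,6] − [1,6] + [1,3].
As a 12×6 matrix over Z this has rank 6, with invariant factors (1,1,1,1,1,1).

Computing H_k = (kernel of ∂_k) / (image of ∂_{k+1}):

  H_0: rank C_0 − rank ∂_1 = 6 − 5 = 1, and the invariant factors of ∂_1 are all 1, so H_0 ≅ Z.
  H_1: rank ker ∂_1 − rank ∂_2 = (12 − 5) − 6 = 1, and the invariant factors of ∂_2 are all 1, so H_1 ≅ Z.
  H_2: rank ker ∂_2 − rank ∂_3 = (6 − 6) − 0 = 0, and there is no ∂_3, so H_2 ≅ 0.

As a check, the Euler characteristic is 6 − 12 + 6 = 0, which agrees with 1 − 1 + 0 = 0.

H_0 = Z,  H_1 = Z,  H_2 = 0.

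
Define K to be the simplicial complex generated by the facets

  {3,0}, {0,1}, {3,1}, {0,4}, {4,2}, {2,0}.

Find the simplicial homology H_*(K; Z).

H_0 ≅ Z,  H_1 ≅ Z^2.

Fix the vertex order 0 < 1 < 2 < 3 < 4 and write every simplex with vertices in increasing order. Then dim K = 1 and the simplices of K are:

  0-simplices (5): [0], [1], [2], [3], [4]
  1-simplices (6): [0,1], [0,2], [0,3], [0,4], [1,3], [2,4]

giving chain groups C_0 ≅ Z^5, C_1 ≅ Z^6.

∂_1: C_1 → C_0 maps an edge to its endpoints' difference, ∂[p,q] = q − p.
This gives a 5×6 integer matrix of rank 4; reducing to Smith normal form yields diagonal entries (1,1,1,1).

From H_k ≅ ker(∂_k) / im(∂_{k+1}) we obtain:

  H_0: rank C_0 − rank ∂_1 = 5 − 4 = 1, and the invariant factors of ∂_1 are all 1, so H_0 ≅ Z.
  H_1: rank ker ∂_1 − rank ∂_2 = (6 − 4) − 0 = 2, and there is no ∂_2, so H_1 ≅ Z^2.

As a check, the Euler characteristic is 5 − 6 = -1, which agrees with 1 − 2 = -1.
(K is a triangulation of a wedge of 2 circles.)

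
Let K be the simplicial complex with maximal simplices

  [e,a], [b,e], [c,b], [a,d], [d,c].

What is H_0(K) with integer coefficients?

H_0 ≅ Z.

Take the total order a < b < c < d < e on the vertex set. Then K (dimension 1) consists of the simplices:

  0-simplices (5): a, b, c, d, e
  1-simplices (5): ad, ae, bc, be, cd

Hence C_0 ≅ Z^5, C_1 ≅ Z^5.

Boundary ∂_1: C_1 → C_0 maps an edge to its endpoints' difference, ∂[p,q] = q − p. For instance
  ∂ad = d − a.
The resulting 5×5 matrix has rank 4, and its Smith normal form has invariant factors (1,1,1,1).

Now H_k = ker ∂_k / im ∂_{k+1}, so:

  H_0: rank C_0 − rank ∂_1 = 5 − 4 = 1, and the invariant factors of ∂_1 are all 1, so H_0 ≅ Z.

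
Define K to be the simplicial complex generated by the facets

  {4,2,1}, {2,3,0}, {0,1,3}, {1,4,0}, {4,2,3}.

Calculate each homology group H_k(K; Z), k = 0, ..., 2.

K has 5 vertices, 10 edges, 5 triangles.
rank ∂_0 = 0, rank ∂_1 = 4 ⇒ b_0 = 5 − 0 − 4 = 1; all invariant factors of ∂_1 are 1 so no torsion. So H_0 = Z.
rank ∂_1 = 4, rank ∂_2 = 5 ⇒ b_1 = 10 − 4 − 5 = 1; all invariant factors of ∂_2 are 1 so no torsion. So H_1 = Z.
rank ∂_2 = 5, rank ∂_3 = 0 ⇒ b_2 = 5 − 5 − 0 = 0. So H_2 = 0.

H_0 = Z,  H_1 = Z,  H_2 = 0.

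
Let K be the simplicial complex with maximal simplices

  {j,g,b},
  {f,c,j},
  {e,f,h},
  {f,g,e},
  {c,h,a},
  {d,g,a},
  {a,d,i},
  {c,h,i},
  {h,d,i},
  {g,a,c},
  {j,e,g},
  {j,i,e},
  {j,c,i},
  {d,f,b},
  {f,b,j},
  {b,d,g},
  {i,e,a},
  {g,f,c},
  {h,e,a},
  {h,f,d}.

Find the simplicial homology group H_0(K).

H_0 = Z.

We work with the vertex ordering a < b < c < d < e < f < g < h < i < j. The simplices of K, each written with vertices in increasing order, are:

  0-simplices (10): a, b, c, d, e, f, g, h, i, j
  1-simplices (30): ac, ad, ae, ag, ah, ai, bd, bf, bg, bj, cf, cg, ch, ci, cj, df, dg, dh, di, ef, eg, eh, ei, ej, fg, fh, fj, gj, hi, ij
  2-simplices (20): acg, ach, adg, adi, aeh, aei, bdf, bdg, bfj, bgj, cfg, cfj, chi, cij, dfh, dhi, efg, efh, egj, eij

Hence C_0 ≅ Z^10, C_1 ≅ Z^30, C_2 ≅ Z^20.

The boundary map ∂_1: C_1 → C_0 sends each edge [p,q] (with p < q) to q − p.
As a 10×30 matrix over Z this has rank 9, with invariant factors (1,1,1,1,1,1,1,1,1).

∂_2: C_2 → C_1 acts by ∂[p,q,r] = [q,r] − [p,r] + [p,q]. For instance
  ∂dfh = fh − dh + df,
  ∂adg = dg − ag + ad.
As a 30×20 matrix over Z this has rank 20, with invariant factors (1,1,1,1,1,1,1,1,1,1,1,1,1,1,1,1,1,1,1,2).

Computing H_k = (kernel of ∂_k) / (image of ∂_{k+1}):

  H_0: rank C_0 − rank ∂_1 = 10 − 9 = 1, and the invariant factors of ∂_1 are all 1, so H_0 ≅ Z.

(K is a triangulation of the Klein bottle.)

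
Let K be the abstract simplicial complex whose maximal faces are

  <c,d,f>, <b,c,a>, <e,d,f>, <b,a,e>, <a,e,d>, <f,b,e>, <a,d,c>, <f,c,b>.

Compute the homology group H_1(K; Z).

H_1 ≅ 0.

Take the total order a < b < c < d < e < f on the vertex set. Then K (dimension 2) consists of the simplices:

  0-simplices (6): a, b, c, d, e, f
  1-simplices (12): ab, ac, ad, ae, bc, be, bf, cd, cf, de, df, ef
  2-simplices (8): abc, abe, acd, ade, bcf, bef, cdf, def

so the chain groups are C_0 ≅ Z^6, C_1 ≅ Z^12, C_2 ≅ Z^8.

∂_1: C_1 → C_0 maps an edge to its endpoints' difference, ∂[p,q] = q − p.
As a 6×12 matrix over Z this has rank 5, with invariant factors (1,1,1,1,1).

∂_2: C_2 → C_1 sends each 2-simplex [p,q,r] to [q,r] − [p,r] + [p,q]. For instance
  ∂acd = cd − ad + ac,
  ∂bef = ef − bf + be.
The 12×8 boundary matrix has rank 7 and Smith normal form diag(1,1,1,1,1,1,1).

Reading off H_k = ker ∂_k / im ∂_{k+1}:

  H_1: rank ker ∂_1 − rank ∂_2 = (12 − 5) − 7 = 0, and the invariant factors of ∂_2 are all 1, so H_1 ≅ 0.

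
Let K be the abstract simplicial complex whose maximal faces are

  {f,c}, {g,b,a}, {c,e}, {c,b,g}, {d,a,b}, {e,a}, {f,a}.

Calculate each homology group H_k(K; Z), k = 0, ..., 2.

H_0 = Z,  H_1 = Z^2,  H_2 = 0.

We work with the vertex ordering a < b < c < d < e < f < g. The simplices of K, each written with vertices in increasing order, are:

  0-simplices (7): a, b, c, d, e, f, g
  1-simplices (11): ab, ad, ae, af, ag, bc, bd, bg, ce, cf, cg
  2-simplices (3): abd, abg, bcg

Hence C_0 ≅ Z^7, C_1 ≅ Z^11, C_2 ≅ Z^3.

∂_1: C_1 → C_0 is given by ∂[p,q] = [q] − [p].
This gives a 7×11 integer matrix of rank 6; reducing to Smith normal form yields diagonal entries (1,1,1,1,1,1).

The boundary map ∂_2: C_2 → C_1 maps a triangle to the signed sum of its edges. For instance
  ∂abd = bd − ad + ab,
  ∂abg = bg − ag + ab.
The resulting 11×3 matrix has rank 3, and its Smith normal form has invariant factors (1,1,1).

Now H_k = ker ∂_k / im ∂_{k+1}, so:

  H_0: rank C_0 − rank ∂_1 = 7 − 6 = 1, and the invariant factors of ∂_1 are all 1, so H_0 = Z.
  H_1: rank ker ∂_1 − rank ∂_2 = (11 − 6) − 3 = 2, and the invariant factors of ∂_2 are all 1, so H_1 = Z^2.
  H_2: rank ker ∂_2 − rank ∂_3 = (3 − 3) − 0 = 0, and there is no ∂_3, so H_2 = 0.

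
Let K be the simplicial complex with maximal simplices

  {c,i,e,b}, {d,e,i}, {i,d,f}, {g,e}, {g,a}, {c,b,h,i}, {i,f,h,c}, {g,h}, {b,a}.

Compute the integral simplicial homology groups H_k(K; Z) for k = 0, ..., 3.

We work with the vertex ordering a < b < c < d < e < f < g < h < i. The simplices of K, each written with vertices in increasing order, are:

  0-simplices (9): a, b, c, d, e, f, g, h, i
  1-simplices (19): ab, ag, bc, be, bh, bi, ce, cf, ch, ci, de, df, di, eg, ei, fh, fi, gh, hi
  2-simplices (12): bce, bch, bci, bei, bhi, cei, cfh, cfi, chi, dei, dfi, fhi
  3-simplices (3): bcei, bchi, cfhi

giving chain groups C_0 ≅ Z^9, C_1 ≅ Z^19, C_2 ≅ Z^12, C_3 ≅ Z^3.

The boundary map ∂_1: C_1 → C_0 sends each edge [p,q] (with p < q) to q − p. For instance
  ∂di = i − d.
The resulting 9×19 matrix has rank 8, and its Smith normal form has invariant factors (1,1,1,1,1,1,1,1).

Boundary ∂_2: C_2 → C_1 sends each 2-simplex [p,q,r] to [q,r] − [p,r] + [p,q]. For instance
  ∂cfh = fh − ch + cf,
  ∂bci = ci − bi + bc.
As a 19×12 matrix over Z this has rank 9, with invariant factors (1,1,1,1,1,1,1,1,1).

Boundary ∂_3: C_3 → C_2 sends each 3-simplex σ to the alternating sum Σ_i (−1)^i (σ with its i-th vertex removed). For instance
  ∂bchi = chi − bhi + bci − bch,
  ∂bcei = cei − bei + bci − bce.
As a 12×3 matrix over Z this has rank 3, with invariant factors (1,1,1).

From H_k ≅ ker(∂_k) / im(∂_{k+1}) we obtain:

  H_0: rank C_0 − rank ∂_1 = 9 − 8 = 1, and the invariant factors of ∂_1 are all 1, so H_0 ≅ Z.
  H_1: rank ker ∂_1 − rank ∂_2 = (19 − 8) − 9 = 2, and the invariant factors of ∂_2 are all 1, so H_1 ≅ Z^2.
  H_2: rank ker ∂_2 − rank ∂_3 = (12 − 9) − 3 = 0, and the invariant factors of ∂_3 are all 1, so H_2 ≅ 0.
  H_3: rank ker ∂_3 − rank ∂_4 = (3 − 3) − 0 = 0, and there is no ∂_4, so H_3 ≅ 0.

H_0 ≅ Z,  H_1 ≅ Z^2,  H_2 = 0,  H_3 = 0.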